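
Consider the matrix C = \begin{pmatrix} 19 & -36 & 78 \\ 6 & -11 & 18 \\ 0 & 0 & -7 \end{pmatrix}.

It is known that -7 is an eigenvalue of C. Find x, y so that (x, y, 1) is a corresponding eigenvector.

We need (C + 7I)v = 0.
C + 7I = [[26, -36, 78], [6, -4, 18], [0, 0, 0]].
Row 1: (26)·x + (-36)·y + (78)·1 = 0
Row 2: (6)·x + (-4)·y + (18)·1 = 0
Row 3: (0)·x + (0)·y + (0)·1 = 0
Solving gives x = -3, y = 0.
Check: C·(-3, 0, 1) = (21, 0, -7) = -7·(-3, 0, 1).

-3, 0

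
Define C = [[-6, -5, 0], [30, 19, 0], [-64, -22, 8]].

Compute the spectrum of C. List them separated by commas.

The characteristic polynomial is p(λ) = det(λI - C).
Cofactor expansion gives p(λ) = λ^3 - 21λ^2 + 140λ - 288.
Try λ = 4: p(4) = 0, so 4 is a root.
Dividing by (λ - 4) leaves λ^2 - 17λ + 72.
The quadratic factors as (λ - 8)·(λ - 9).
Eigenvalues: 4, 8, 9.

4, 8, 9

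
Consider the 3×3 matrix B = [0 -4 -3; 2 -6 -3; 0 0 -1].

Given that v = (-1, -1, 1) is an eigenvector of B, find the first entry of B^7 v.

1

First find the eigenvalue: Bv = (1, 1, -1) = -1·(-1, -1, 1), so λ = -1.
Then B^7 v = λ^7·v = (-1)^7·(-1, -1, 1) = -1·(-1, -1, 1) = (1, 1, -1).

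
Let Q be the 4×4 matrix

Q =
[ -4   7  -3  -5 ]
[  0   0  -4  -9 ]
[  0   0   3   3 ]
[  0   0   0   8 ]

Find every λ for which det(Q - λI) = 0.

Q is upper triangular, so its eigenvalues are the diagonal entries.
Diagonal: -4, 0, 3, 8.

-4, 0, 3, 8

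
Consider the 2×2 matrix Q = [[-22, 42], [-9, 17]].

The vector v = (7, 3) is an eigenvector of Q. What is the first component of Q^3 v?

-448

First find the eigenvalue: Qv = (-28, -12) = -4·(7, 3), so λ = -4.
Then Q^3 v = λ^3·v = (-4)^3·(7, 3) = -64·(7, 3) = (-448, -192).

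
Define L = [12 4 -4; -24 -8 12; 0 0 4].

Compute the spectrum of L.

Compute the characteristic polynomial p(r) = det(rI - L).
Cofactor expansion gives p(r) = r^3 - 8r^2 + 16r.
Try r = 0: p(0) = 0, so 0 is a root.
Dividing by r leaves r^2 - 8r + 16.
The quadratic factor is (r - 4)^2.
Eigenvalues: 0, 4, 4.

0, 4, 4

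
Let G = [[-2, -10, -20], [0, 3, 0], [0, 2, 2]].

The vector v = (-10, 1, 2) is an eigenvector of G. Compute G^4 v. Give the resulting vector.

(-810, 81, 162)

First find the eigenvalue: Gv = (-30, 3, 6) = 3·(-10, 1, 2), so λ = 3.
Then G^4 v = λ^4·v = 3^4·(-10, 1, 2) = 81·(-10, 1, 2) = (-810, 81, 162).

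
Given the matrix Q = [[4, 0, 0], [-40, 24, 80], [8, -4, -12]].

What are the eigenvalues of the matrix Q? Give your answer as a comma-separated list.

4, 4, 8

Compute the characteristic polynomial p(r) = det(rI - Q).
Expanding the 3×3 determinant: p(r) = r^3 - 16r^2 + 80r - 128.
Since p(8) = 0, r = 8 is a root.
Factor out (r - 8): p(r) = (r - 8)·(r^2 - 8r + 16).
The quadratic factor is (r - 4)^2.
Eigenvalues: 4, 4, 8.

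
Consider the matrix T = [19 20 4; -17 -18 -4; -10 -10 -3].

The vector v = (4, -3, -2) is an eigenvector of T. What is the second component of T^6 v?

-192

First find the eigenvalue: Tv = (8, -6, -4) = 2·(4, -3, -2), so λ = 2.
Then T^6 v = λ^6·v = 2^6·(4, -3, -2) = 64·(4, -3, -2) = (256, -192, -128).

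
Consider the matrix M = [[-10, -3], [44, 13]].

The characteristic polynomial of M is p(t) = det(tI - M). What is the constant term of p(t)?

2

p(t) = t^2 - 3t + 2.
The constant term is 2.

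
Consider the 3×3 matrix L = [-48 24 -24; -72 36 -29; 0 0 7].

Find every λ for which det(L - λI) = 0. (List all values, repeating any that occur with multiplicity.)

-12, 0, 7

The characteristic polynomial is p(s) = det(sI - L).
Cofactor expansion gives p(s) = s^3 + 5s^2 - 84s.
Try s = 0: p(0) = 0, so 0 is a root.
Factor out s: p(s) = s·(s^2 + 5s - 84).
The quadratic factors as (s + 12)·(s - 7).
Eigenvalues: -12, 0, 7.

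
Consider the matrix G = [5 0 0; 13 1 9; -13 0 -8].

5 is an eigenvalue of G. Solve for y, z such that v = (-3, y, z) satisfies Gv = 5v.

-3, 3

We need (G - 5I)v = 0.
G - 5I = [[0, 0, 0], [13, -4, 9], [-13, 0, -13]].
Row 1: (0)·-3 + (0)·y + (0)·z = 0
Row 2: (13)·-3 + (-4)·y + (9)·z = 0
Row 3: (-13)·-3 + (0)·y + (-13)·z = 0
Solving gives y = -3, z = 3.
Check: G·(-3, -3, 3) = (-15, -15, 15) = 5·(-3, -3, 3).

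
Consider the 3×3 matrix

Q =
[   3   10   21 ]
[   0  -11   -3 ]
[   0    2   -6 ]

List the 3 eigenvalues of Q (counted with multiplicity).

-9, -8, 3

The characteristic polynomial is p(lambda) = det(lambda·I - Q).
Cofactor expansion gives p(lambda) = lambda^3 + 14·lambda^2 + 21·lambda - 216.
Since p(3) = 0, lambda = 3 is a root.
Dividing by (lambda - 3) leaves lambda^2 + 17·lambda + 72.
The quadratic factors as (lambda + 9)·(lambda + 8).
Eigenvalues: -9, -8, 3.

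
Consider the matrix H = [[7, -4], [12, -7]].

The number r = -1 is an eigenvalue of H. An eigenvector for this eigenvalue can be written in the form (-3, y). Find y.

-6

We need (H + 1I)v = 0.
H + 1I = [[8, -4], [12, -6]].
Row 1: (8)·-3 + (-4)·y = 0
Row 2: (12)·-3 + (-6)·y = 0
Solving gives y = -6.
Check: H·(-3, -6) = (3, 6) = -1·(-3, -6).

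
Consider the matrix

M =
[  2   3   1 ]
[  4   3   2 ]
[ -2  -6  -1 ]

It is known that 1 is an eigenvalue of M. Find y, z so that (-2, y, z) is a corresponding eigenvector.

-1, 5

We need (M - 1I)v = 0.
M - 1I = [[1, 3, 1], [4, 2, 2], [-2, -6, -2]].
Row 1: (1)·-2 + (3)·y + (1)·z = 0
Row 2: (4)·-2 + (2)·y + (2)·z = 0
Row 3: (-2)·-2 + (-6)·y + (-2)·z = 0
Solving gives y = -1, z = 5.
Check: M·(-2, -1, 5) = (-2, -1, 5) = 1·(-2, -1, 5).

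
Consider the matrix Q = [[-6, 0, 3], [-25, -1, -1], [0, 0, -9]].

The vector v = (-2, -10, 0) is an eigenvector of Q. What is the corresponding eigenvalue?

Compute Qv: Q·(-2, -10, 0) = (12, 60, 0).
Since Qv = λv, compare component 1: 12 = λ·-2, so λ = -6.

-6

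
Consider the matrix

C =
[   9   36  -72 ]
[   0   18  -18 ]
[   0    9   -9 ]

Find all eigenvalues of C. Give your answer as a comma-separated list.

The characteristic polynomial is p(λ) = det(λI - C).
Expanding along the first row, p(λ) = λ^3 - 18λ^2 + 81λ.
Rational-root test: λ = 0 gives p(0) = 0.
Factor out λ: p(λ) = λ·(λ^2 - 18λ + 81).
The quadratic factor is (λ - 9)^2.
Eigenvalues: 0, 9, 9.

0, 9, 9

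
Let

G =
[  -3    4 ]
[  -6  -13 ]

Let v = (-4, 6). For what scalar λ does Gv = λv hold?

-9

Compute Gv: G·(-4, 6) = (36, -54).
Since Gv = λv, compare component 1: 36 = λ·-4, so λ = -9.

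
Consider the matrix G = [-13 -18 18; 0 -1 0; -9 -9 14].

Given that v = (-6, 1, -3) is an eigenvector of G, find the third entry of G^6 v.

First find the eigenvalue: Gv = (6, -1, 3) = -1·(-6, 1, -3), so λ = -1.
Then G^6 v = λ^6·v = (-1)^6·(-6, 1, -3) = 1·(-6, 1, -3) = (-6, 1, -3).

-3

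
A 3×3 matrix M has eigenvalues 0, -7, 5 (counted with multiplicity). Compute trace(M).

trace(M) is the sum of the eigenvalues: (0) + (-7) + (5) = -2.

-2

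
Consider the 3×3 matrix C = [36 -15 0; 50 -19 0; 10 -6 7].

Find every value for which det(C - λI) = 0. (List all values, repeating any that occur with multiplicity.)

Compute the characteristic polynomial p(t) = det(tI - C).
Expanding along the first row, p(t) = t^3 - 24t^2 + 185t - 462.
Since p(6) = 0, t = 6 is a root.
Factor out (t - 6): p(t) = (t - 6)·(t^2 - 18t + 77).
The quadratic factors as (t - 7)·(t - 11).
Eigenvalues: 6, 7, 11.

6, 7, 11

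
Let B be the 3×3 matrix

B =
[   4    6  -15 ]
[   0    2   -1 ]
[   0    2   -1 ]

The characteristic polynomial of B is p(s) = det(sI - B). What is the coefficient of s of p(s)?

4

p(s) = s^3 - 5s^2 + 4s.
The coefficient of s is 4.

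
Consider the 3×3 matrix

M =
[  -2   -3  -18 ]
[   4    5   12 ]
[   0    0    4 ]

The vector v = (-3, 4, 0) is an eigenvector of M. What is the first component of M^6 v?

First find the eigenvalue: Mv = (-6, 8, 0) = 2·(-3, 4, 0), so λ = 2.
Then M^6 v = λ^6·v = 2^6·(-3, 4, 0) = 64·(-3, 4, 0) = (-192, 256, 0).

-192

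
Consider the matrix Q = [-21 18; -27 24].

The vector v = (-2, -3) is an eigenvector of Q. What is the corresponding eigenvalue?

6

Compute Qv: Q·(-2, -3) = (-12, -18).
Since Qv = λv, compare component 1: -12 = λ·-2, so λ = 6.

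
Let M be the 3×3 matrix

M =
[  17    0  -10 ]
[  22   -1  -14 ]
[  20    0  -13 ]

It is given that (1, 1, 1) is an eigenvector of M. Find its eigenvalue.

7

Compute Mv: M·(1, 1, 1) = (7, 7, 7).
Since Mv = λv, compare component 1: 7 = λ·1, so λ = 7.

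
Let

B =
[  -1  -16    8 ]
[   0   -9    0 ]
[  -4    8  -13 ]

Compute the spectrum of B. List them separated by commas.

Set up det(tI - B) = 0.
Expanding along the first row, p(t) = t^3 + 23t^2 + 171t + 405.
Rational-root test: t = -9 gives p(-9) = 0.
Dividing by (t + 9) leaves t^2 + 14t + 45.
The quadratic factors as (t + 9)·(t + 5).
Eigenvalues: -9, -9, -5.

-9, -9, -5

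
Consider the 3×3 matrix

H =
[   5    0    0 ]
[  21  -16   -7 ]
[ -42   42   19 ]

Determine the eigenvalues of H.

-2, 5, 5

Compute the characteristic polynomial p(lambda) = det(lambda·I - H).
Expanding along the first row, p(lambda) = lambda^3 - 8·lambda^2 + 5·lambda + 50.
Rational-root test: lambda = -2 gives p(-2) = 0.
Factor out (lambda + 2): p(lambda) = (lambda + 2)·(lambda^2 - 10·lambda + 25).
The quadratic factor is (lambda - 5)^2.
Eigenvalues: -2, 5, 5.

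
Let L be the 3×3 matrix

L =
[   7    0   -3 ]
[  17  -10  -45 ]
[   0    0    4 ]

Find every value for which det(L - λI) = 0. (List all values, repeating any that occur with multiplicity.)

-10, 4, 7

The characteristic polynomial is p(lambda) = det(lambda·I - L).
Expanding the 3×3 determinant: p(lambda) = lambda^3 - lambda^2 - 82·lambda + 280.
Since p(7) = 0, lambda = 7 is a root.
Factor out (lambda - 7): p(lambda) = (lambda - 7)·(lambda^2 + 6·lambda - 40).
The quadratic factors as (lambda + 10)·(lambda - 4).
Eigenvalues: -10, 4, 7.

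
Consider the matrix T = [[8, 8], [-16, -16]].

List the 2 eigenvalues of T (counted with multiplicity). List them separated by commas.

-8, 0

det(T - lambda·I) = (8 - lambda)(-16 - lambda) - (8)·(-16) = lambda^2 + 8·lambda.
This factors as (lambda + 8)·lambda = 0.
Eigenvalues: -8, 0.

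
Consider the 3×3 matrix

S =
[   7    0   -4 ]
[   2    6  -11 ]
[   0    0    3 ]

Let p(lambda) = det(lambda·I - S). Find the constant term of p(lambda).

p(lambda) = lambda^3 - 16·lambda^2 + 81·lambda - 126.
The constant term is -126.

-126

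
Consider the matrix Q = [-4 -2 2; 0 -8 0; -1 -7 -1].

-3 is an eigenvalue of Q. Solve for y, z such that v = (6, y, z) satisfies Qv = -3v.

0, 3

We need (Q + 3I)v = 0.
Q + 3I = [[-1, -2, 2], [0, -5, 0], [-1, -7, 2]].
Row 1: (-1)·6 + (-2)·y + (2)·z = 0
Row 2: (0)·6 + (-5)·y + (0)·z = 0
Row 3: (-1)·6 + (-7)·y + (2)·z = 0
Solving gives y = 0, z = 3.
Check: Q·(6, 0, 3) = (-18, 0, -9) = -3·(6, 0, 3).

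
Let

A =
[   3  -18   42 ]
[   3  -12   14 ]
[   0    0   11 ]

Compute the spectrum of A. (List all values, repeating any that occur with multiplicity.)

The characteristic polynomial is p(λ) = det(λI - A).
Cofactor expansion gives p(λ) = λ^3 - 2λ^2 - 81λ - 198.
Since p(-3) = 0, λ = -3 is a root.
Dividing by (λ + 3) leaves λ^2 - 5λ - 66.
The quadratic factors as (λ + 6)·(λ - 11).
Eigenvalues: -6, -3, 11.

-6, -3, 11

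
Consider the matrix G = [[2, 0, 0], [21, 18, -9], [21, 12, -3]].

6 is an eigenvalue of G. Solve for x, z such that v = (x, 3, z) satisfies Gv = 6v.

We need (G - 6I)v = 0.
G - 6I = [[-4, 0, 0], [21, 12, -9], [21, 12, -9]].
Row 1: (-4)·x + (0)·3 + (0)·z = 0
Row 2: (21)·x + (12)·3 + (-9)·z = 0
Row 3: (21)·x + (12)·3 + (-9)·z = 0
Solving gives x = 0, z = 4.
Check: G·(0, 3, 4) = (0, 18, 24) = 6·(0, 3, 4).

0, 4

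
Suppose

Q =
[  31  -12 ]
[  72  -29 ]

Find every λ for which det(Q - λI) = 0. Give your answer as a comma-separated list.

det(Q - lambda·I) = (31 - lambda)(-29 - lambda) - (-12)·(72) = lambda^2 - 2·lambda - 35.
This factors as (lambda + 5)·(lambda - 7) = 0.
Eigenvalues: -5, 7.

-5, 7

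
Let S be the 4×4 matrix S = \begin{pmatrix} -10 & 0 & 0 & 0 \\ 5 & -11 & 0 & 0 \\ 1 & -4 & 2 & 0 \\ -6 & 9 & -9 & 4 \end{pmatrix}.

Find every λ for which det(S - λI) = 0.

S is lower triangular, so its eigenvalues are the diagonal entries.
Diagonal: -10, -11, 2, 4.

-11, -10, 2, 4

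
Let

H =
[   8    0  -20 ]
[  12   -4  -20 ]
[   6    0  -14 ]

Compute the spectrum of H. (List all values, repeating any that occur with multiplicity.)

Set up det(λI - H) = 0.
Expanding along the first row, p(λ) = λ^3 + 10λ^2 + 32λ + 32.
Since p(-2) = 0, λ = -2 is a root.
Factor out (λ + 2): p(λ) = (λ + 2)·(λ^2 + 8λ + 16).
The quadratic factor is (λ + 4)^2.
Eigenvalues: -4, -4, -2.

-4, -4, -2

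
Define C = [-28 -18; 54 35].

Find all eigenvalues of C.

det(C - sI) = (-28 - s)(35 - s) - (-18)·(54) = s^2 - 7s - 8.
This factors as (s + 1)·(s - 8) = 0.
Eigenvalues: -1, 8.

-1, 8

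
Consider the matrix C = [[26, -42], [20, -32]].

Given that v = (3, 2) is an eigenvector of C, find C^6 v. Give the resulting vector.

(192, 128)

First find the eigenvalue: Cv = (-6, -4) = -2·(3, 2), so λ = -2.
Then C^6 v = λ^6·v = (-2)^6·(3, 2) = 64·(3, 2) = (192, 128).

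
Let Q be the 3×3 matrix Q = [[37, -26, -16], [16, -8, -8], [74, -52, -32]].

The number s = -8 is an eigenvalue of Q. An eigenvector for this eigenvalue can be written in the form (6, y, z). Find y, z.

3, 12

We need (Q + 8I)v = 0.
Q + 8I = [[45, -26, -16], [16, 0, -8], [74, -52, -24]].
Row 1: (45)·6 + (-26)·y + (-16)·z = 0
Row 2: (16)·6 + (0)·y + (-8)·z = 0
Row 3: (74)·6 + (-52)·y + (-24)·z = 0
Solving gives y = 3, z = 12.
Check: Q·(6, 3, 12) = (-48, -24, -96) = -8·(6, 3, 12).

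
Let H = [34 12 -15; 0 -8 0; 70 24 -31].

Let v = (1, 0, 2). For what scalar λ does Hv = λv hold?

Compute Hv: H·(1, 0, 2) = (4, 0, 8).
Since Hv = λv, compare component 1: 4 = λ·1, so λ = 4.

4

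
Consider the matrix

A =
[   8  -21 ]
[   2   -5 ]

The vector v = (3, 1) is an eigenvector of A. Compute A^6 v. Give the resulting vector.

First find the eigenvalue: Av = (3, 1) = 1·(3, 1), so λ = 1.
Then A^6 v = λ^6·v = 1^6·(3, 1) = 1·(3, 1) = (3, 1).

(3, 1)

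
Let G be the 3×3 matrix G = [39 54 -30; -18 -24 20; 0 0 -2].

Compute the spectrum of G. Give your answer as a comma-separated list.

-2, 3, 12

The characteristic polynomial is p(λ) = det(λI - G).
Expanding the 3×3 determinant: p(λ) = λ^3 - 13λ^2 + 6λ + 72.
Try λ = 3: p(3) = 0, so 3 is a root.
Dividing by (λ - 3) leaves λ^2 - 10λ - 24.
The quadratic factors as (λ + 2)·(λ - 12).
Eigenvalues: -2, 3, 12.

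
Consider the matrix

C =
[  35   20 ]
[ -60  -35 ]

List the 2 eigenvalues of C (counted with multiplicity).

det(C - μI) = (35 - μ)(-35 - μ) - (20)·(-60) = μ^2 - 25.
This factors as (μ + 5)·(μ - 5) = 0.
Eigenvalues: -5, 5.

-5, 5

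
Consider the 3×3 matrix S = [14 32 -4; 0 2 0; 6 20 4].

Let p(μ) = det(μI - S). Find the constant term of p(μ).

p(μ) = μ^3 - 20μ^2 + 116μ - 160.
The constant term is -160.

-160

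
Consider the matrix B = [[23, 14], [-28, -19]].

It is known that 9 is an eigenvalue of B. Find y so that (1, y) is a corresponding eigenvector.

-1

We need (B - 9I)v = 0.
B - 9I = [[14, 14], [-28, -28]].
Row 1: (14)·1 + (14)·y = 0
Row 2: (-28)·1 + (-28)·y = 0
Solving gives y = -1.
Check: B·(1, -1) = (9, -9) = 9·(1, -1).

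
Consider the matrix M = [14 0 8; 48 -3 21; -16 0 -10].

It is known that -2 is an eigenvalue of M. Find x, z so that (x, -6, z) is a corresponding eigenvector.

-1, 2

We need (M + 2I)v = 0.
M + 2I = [[16, 0, 8], [48, -1, 21], [-16, 0, -8]].
Row 1: (16)·x + (0)·-6 + (8)·z = 0
Row 2: (48)·x + (-1)·-6 + (21)·z = 0
Row 3: (-16)·x + (0)·-6 + (-8)·z = 0
Solving gives x = -1, z = 2.
Check: M·(-1, -6, 2) = (2, 12, -4) = -2·(-1, -6, 2).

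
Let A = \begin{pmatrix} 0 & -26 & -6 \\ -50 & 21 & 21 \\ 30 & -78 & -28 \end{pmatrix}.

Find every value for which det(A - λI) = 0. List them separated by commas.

-10, -5, 8

Set up det(rI - A) = 0.
Expanding the 3×3 determinant: p(r) = r^3 + 7r^2 - 70r - 400.
Since p(-5) = 0, r = -5 is a root.
Dividing by (r + 5) leaves r^2 + 2r - 80.
The quadratic factors as (r + 10)·(r - 8).
Eigenvalues: -10, -5, 8.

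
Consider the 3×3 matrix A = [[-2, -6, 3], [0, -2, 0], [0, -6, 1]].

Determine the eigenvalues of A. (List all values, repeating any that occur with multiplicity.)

Compute the characteristic polynomial p(s) = det(sI - A).
Expanding along the first row, p(s) = s^3 + 3s^2 - 4.
Try s = 1: p(1) = 0, so 1 is a root.
Dividing by (s - 1) leaves s^2 + 4s + 4.
The quadratic factor is (s + 2)^2.
Eigenvalues: -2, -2, 1.

-2, -2, 1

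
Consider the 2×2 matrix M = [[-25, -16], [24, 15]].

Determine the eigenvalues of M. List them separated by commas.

det(M - tI) = (-25 - t)(15 - t) - (-16)·(24) = t^2 + 10t + 9.
This factors as (t + 9)·(t + 1) = 0.
Eigenvalues: -9, -1.

-9, -1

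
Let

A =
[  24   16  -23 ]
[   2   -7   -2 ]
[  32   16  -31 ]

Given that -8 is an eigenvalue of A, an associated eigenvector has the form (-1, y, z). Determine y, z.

We need (A + 8I)v = 0.
A + 8I = [[32, 16, -23], [2, 1, -2], [32, 16, -23]].
Row 1: (32)·-1 + (16)·y + (-23)·z = 0
Row 2: (2)·-1 + (1)·y + (-2)·z = 0
Row 3: (32)·-1 + (16)·y + (-23)·z = 0
Solving gives y = 2, z = 0.
Check: A·(-1, 2, 0) = (8, -16, 0) = -8·(-1, 2, 0).

2, 0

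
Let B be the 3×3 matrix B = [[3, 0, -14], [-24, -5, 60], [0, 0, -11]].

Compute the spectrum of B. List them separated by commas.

The characteristic polynomial is p(s) = det(sI - B).
Cofactor expansion gives p(s) = s^3 + 13s^2 + 7s - 165.
Rational-root test: s = 3 gives p(3) = 0.
Factor out (s - 3): p(s) = (s - 3)·(s^2 + 16s + 55).
The quadratic factors as (s + 11)·(s + 5).
Eigenvalues: -11, -5, 3.

-11, -5, 3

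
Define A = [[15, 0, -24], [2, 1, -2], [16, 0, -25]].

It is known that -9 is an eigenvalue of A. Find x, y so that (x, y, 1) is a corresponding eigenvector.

1, 0

We need (A + 9I)v = 0.
A + 9I = [[24, 0, -24], [2, 10, -2], [16, 0, -16]].
Row 1: (24)·x + (0)·y + (-24)·1 = 0
Row 2: (2)·x + (10)·y + (-2)·1 = 0
Row 3: (16)·x + (0)·y + (-16)·1 = 0
Solving gives x = 1, y = 0.
Check: A·(1, 0, 1) = (-9, 0, -9) = -9·(1, 0, 1).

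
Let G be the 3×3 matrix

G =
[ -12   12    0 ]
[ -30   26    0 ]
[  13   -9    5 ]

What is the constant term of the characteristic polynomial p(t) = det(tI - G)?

-240

p(0) = det(0·I − G) = det(−G) = (−1)^3·det(G).
det(G) = 240, so p(0) = -240.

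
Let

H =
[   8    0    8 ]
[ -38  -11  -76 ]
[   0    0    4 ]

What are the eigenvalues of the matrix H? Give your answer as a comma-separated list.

The characteristic polynomial is p(λ) = det(λI - H).
Expanding the 3×3 determinant: p(λ) = λ^3 - λ^2 - 100λ + 352.
Rational-root test: λ = 4 gives p(4) = 0.
Factor out (λ - 4): p(λ) = (λ - 4)·(λ^2 + 3λ - 88).
The quadratic factors as (λ + 11)·(λ - 8).
Eigenvalues: -11, 4, 8.

-11, 4, 8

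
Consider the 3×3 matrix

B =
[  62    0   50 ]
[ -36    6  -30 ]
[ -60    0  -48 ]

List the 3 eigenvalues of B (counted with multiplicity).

The characteristic polynomial is p(μ) = det(μI - B).
Expanding the 3×3 determinant: p(μ) = μ^3 - 20μ^2 + 108μ - 144.
Since p(2) = 0, μ = 2 is a root.
Factor out (μ - 2): p(μ) = (μ - 2)·(μ^2 - 18μ + 72).
The quadratic factors as (μ - 6)·(μ - 12).
Eigenvalues: 2, 6, 12.

2, 6, 12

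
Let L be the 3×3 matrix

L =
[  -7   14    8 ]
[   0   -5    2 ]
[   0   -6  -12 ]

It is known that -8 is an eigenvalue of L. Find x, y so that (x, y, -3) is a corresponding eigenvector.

-4, 2

We need (L + 8I)v = 0.
L + 8I = [[1, 14, 8], [0, 3, 2], [0, -6, -4]].
Row 1: (1)·x + (14)·y + (8)·-3 = 0
Row 2: (0)·x + (3)·y + (2)·-3 = 0
Row 3: (0)·x + (-6)·y + (-4)·-3 = 0
Solving gives x = -4, y = 2.
Check: L·(-4, 2, -3) = (32, -16, 24) = -8·(-4, 2, -3).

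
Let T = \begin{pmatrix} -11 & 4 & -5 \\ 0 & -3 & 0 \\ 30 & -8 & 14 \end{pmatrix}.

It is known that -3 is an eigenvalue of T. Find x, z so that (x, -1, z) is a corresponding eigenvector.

2, -4

We need (T + 3I)v = 0.
T + 3I = [[-8, 4, -5], [0, 0, 0], [30, -8, 17]].
Row 1: (-8)·x + (4)·-1 + (-5)·z = 0
Row 2: (0)·x + (0)·-1 + (0)·z = 0
Row 3: (30)·x + (-8)·-1 + (17)·z = 0
Solving gives x = 2, z = -4.
Check: T·(2, -1, -4) = (-6, 3, 12) = -3·(2, -1, -4).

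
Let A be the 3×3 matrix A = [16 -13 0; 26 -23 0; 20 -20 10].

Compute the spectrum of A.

Compute the characteristic polynomial p(lambda) = det(lambda·I - A).
Expanding the 3×3 determinant: p(lambda) = lambda^3 - 3·lambda^2 - 100·lambda + 300.
Try lambda = 10: p(10) = 0, so 10 is a root.
Factor out (lambda - 10): p(lambda) = (lambda - 10)·(lambda^2 + 7·lambda - 30).
The quadratic factors as (lambda + 10)·(lambda - 3).
Eigenvalues: -10, 3, 10.

-10, 3, 10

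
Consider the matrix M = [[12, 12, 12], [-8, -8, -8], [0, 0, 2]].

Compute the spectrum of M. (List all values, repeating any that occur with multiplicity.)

0, 2, 4

Compute the characteristic polynomial p(s) = det(sI - M).
Cofactor expansion gives p(s) = s^3 - 6s^2 + 8s.
Rational-root test: s = 2 gives p(2) = 0.
Dividing by (s - 2) leaves s^2 - 4s.
The quadratic factors as s·(s - 4).
Eigenvalues: 0, 2, 4.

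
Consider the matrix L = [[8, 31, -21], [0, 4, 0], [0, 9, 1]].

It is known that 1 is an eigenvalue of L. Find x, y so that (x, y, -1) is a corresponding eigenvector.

-3, 0

We need (L - 1I)v = 0.
L - 1I = [[7, 31, -21], [0, 3, 0], [0, 9, 0]].
Row 1: (7)·x + (31)·y + (-21)·-1 = 0
Row 2: (0)·x + (3)·y + (0)·-1 = 0
Row 3: (0)·x + (9)·y + (0)·-1 = 0
Solving gives x = -3, y = 0.
Check: L·(-3, 0, -1) = (-3, 0, -1) = 1·(-3, 0, -1).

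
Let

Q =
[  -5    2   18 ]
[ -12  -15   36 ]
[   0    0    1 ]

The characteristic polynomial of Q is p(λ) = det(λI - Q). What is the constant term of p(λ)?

p(λ) = λ^3 + 19λ^2 + 79λ - 99.
The constant term is -99.

-99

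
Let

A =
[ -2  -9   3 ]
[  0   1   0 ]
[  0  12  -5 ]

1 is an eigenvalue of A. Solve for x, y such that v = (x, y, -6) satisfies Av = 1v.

We need (A - 1I)v = 0.
A - 1I = [[-3, -9, 3], [0, 0, 0], [0, 12, -6]].
Row 1: (-3)·x + (-9)·y + (3)·-6 = 0
Row 2: (0)·x + (0)·y + (0)·-6 = 0
Row 3: (0)·x + (12)·y + (-6)·-6 = 0
Solving gives x = 3, y = -3.
Check: A·(3, -3, -6) = (3, -3, -6) = 1·(3, -3, -6).

3, -3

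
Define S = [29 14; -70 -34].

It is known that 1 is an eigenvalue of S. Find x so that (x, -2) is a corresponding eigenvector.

1

We need (S - 1I)v = 0.
S - 1I = [[28, 14], [-70, -35]].
Row 1: (28)·x + (14)·-2 = 0
Row 2: (-70)·x + (-35)·-2 = 0
Solving gives x = 1.
Check: S·(1, -2) = (1, -2) = 1·(1, -2).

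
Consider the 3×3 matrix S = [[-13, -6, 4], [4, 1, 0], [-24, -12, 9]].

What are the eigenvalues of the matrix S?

-3, -1, 1

Set up det(tI - S) = 0.
Cofactor expansion gives p(t) = t^3 + 3t^2 - t - 3.
Rational-root test: t = 1 gives p(1) = 0.
Factor out (t - 1): p(t) = (t - 1)·(t^2 + 4t + 3).
The quadratic factors as (t + 3)·(t + 1).
Eigenvalues: -3, -1, 1.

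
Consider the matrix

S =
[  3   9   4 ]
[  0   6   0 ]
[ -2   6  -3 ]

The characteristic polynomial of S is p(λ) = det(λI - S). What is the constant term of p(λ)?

6

p(λ) = λ^3 - 6λ^2 - λ + 6.
The constant term is 6.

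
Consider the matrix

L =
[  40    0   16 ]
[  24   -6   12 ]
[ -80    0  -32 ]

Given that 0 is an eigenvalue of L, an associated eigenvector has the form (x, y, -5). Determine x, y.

We need (L)v = 0.
L = [[40, 0, 16], [24, -6, 12], [-80, 0, -32]].
Row 1: (40)·x + (0)·y + (16)·-5 = 0
Row 2: (24)·x + (-6)·y + (12)·-5 = 0
Row 3: (-80)·x + (0)·y + (-32)·-5 = 0
Solving gives x = 2, y = -2.
Check: L·(2, -2, -5) = (0, 0, 0) = 0·(2, -2, -5).

2, -2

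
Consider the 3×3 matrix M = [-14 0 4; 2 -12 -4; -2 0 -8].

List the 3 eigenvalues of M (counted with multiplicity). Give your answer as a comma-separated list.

Compute the characteristic polynomial p(r) = det(rI - M).
Expanding the 3×3 determinant: p(r) = r^3 + 34r^2 + 384r + 1440.
Try r = -12: p(-12) = 0, so -12 is a root.
Dividing by (r + 12) leaves r^2 + 22r + 120.
The quadratic factors as (r + 12)·(r + 10).
Eigenvalues: -12, -12, -10.

-12, -12, -10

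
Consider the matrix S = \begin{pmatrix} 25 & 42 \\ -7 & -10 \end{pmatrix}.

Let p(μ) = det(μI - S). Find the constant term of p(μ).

p(μ) = μ^2 - 15μ + 44.
The constant term is 44.

44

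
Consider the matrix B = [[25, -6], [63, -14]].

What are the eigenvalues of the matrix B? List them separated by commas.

det(B - λI) = (25 - λ)(-14 - λ) - (-6)·(63) = λ^2 - 11λ + 28.
This factors as (λ - 4)·(λ - 7) = 0.
Eigenvalues: 4, 7.

4, 7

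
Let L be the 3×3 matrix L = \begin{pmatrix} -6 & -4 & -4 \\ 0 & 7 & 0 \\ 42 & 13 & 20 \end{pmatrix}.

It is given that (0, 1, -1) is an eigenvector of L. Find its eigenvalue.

Compute Lv: L·(0, 1, -1) = (0, 7, -7).
Since Lv = λv, compare component 2: 7 = λ·1, so λ = 7.

7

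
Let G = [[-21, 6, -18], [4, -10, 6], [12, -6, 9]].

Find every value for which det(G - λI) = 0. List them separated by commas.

-9, -7, -6

The characteristic polynomial is p(r) = det(rI - G).
Expanding the 3×3 determinant: p(r) = r^3 + 22r^2 + 159r + 378.
Rational-root test: r = -9 gives p(-9) = 0.
Dividing by (r + 9) leaves r^2 + 13r + 42.
The quadratic factors as (r + 7)·(r + 6).
Eigenvalues: -9, -7, -6.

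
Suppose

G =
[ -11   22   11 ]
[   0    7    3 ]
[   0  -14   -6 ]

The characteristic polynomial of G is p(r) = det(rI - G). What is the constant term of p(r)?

0

p(r) = r^3 + 10r^2 - 11r.
The constant term is 0.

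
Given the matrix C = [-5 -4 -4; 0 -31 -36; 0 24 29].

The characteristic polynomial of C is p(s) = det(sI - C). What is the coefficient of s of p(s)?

-25

p(s) = s^3 + 7s^2 - 25s - 175.
The coefficient of s is -25.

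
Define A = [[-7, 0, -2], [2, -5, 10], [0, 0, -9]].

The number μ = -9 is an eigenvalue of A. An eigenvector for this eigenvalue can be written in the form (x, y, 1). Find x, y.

1, -3

We need (A + 9I)v = 0.
A + 9I = [[2, 0, -2], [2, 4, 10], [0, 0, 0]].
Row 1: (2)·x + (0)·y + (-2)·1 = 0
Row 2: (2)·x + (4)·y + (10)·1 = 0
Row 3: (0)·x + (0)·y + (0)·1 = 0
Solving gives x = 1, y = -3.
Check: A·(1, -3, 1) = (-9, 27, -9) = -9·(1, -3, 1).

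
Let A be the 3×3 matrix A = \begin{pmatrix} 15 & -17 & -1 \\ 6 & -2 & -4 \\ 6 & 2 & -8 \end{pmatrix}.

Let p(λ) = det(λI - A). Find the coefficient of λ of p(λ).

-18

p(λ) = λ^3 - 5λ^2 - 18λ + 72.
The coefficient of λ is -18.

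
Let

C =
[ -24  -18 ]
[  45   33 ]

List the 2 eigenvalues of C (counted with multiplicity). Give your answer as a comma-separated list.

det(C - λI) = (-24 - λ)(33 - λ) - (-18)·(45) = λ^2 - 9λ + 18.
This factors as (λ - 3)·(λ - 6) = 0.
Eigenvalues: 3, 6.

3, 6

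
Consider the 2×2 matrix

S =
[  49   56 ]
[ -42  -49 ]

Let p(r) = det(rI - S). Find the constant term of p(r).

p(r) = r^2 - 49.
The constant term is -49.

-49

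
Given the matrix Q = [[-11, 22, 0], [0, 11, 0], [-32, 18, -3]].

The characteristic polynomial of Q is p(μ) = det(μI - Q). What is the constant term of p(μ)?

-363

p(μ) = μ^3 + 3μ^2 - 121μ - 363.
The constant term is -363.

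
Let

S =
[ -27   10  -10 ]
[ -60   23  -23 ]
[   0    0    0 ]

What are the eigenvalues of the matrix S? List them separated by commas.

-7, 0, 3

Set up det(μI - S) = 0.
Cofactor expansion gives p(μ) = μ^3 + 4μ^2 - 21μ.
Try μ = 0: p(0) = 0, so 0 is a root.
Factor out μ: p(μ) = μ·(μ^2 + 4μ - 21).
The quadratic factors as (μ + 7)·(μ - 3).
Eigenvalues: -7, 0, 3.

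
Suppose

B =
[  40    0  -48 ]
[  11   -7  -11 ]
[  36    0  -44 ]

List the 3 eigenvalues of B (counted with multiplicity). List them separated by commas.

-8, -7, 4

The characteristic polynomial is p(μ) = det(μI - B).
Expanding along the first row, p(μ) = μ^3 + 11μ^2 - 4μ - 224.
Try μ = 4: p(4) = 0, so 4 is a root.
Factor out (μ - 4): p(μ) = (μ - 4)·(μ^2 + 15μ + 56).
The quadratic factors as (μ + 8)·(μ + 7).
Eigenvalues: -8, -7, 4.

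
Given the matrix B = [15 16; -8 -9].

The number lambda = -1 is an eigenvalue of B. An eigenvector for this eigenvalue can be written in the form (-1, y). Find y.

1

We need (B + 1I)v = 0.
B + 1I = [[16, 16], [-8, -8]].
Row 1: (16)·-1 + (16)·y = 0
Row 2: (-8)·-1 + (-8)·y = 0
Solving gives y = 1.
Check: B·(-1, 1) = (1, -1) = -1·(-1, 1).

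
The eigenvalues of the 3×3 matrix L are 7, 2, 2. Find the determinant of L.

28

det(L) is the product of the eigenvalues: (7) · (2) · (2) = 28.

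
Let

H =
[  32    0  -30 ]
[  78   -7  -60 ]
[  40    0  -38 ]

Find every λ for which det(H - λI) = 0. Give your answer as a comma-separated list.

Compute the characteristic polynomial p(r) = det(rI - H).
Expanding the 3×3 determinant: p(r) = r^3 + 13r^2 + 26r - 112.
Rational-root test: r = -8 gives p(-8) = 0.
Factor out (r + 8): p(r) = (r + 8)·(r^2 + 5r - 14).
The quadratic factors as (r + 7)·(r - 2).
Eigenvalues: -8, -7, 2.

-8, -7, 2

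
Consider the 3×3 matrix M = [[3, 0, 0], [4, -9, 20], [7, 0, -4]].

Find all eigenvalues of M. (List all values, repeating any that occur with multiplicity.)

-9, -4, 3

The characteristic polynomial is p(λ) = det(λI - M).
Expanding along the first row, p(λ) = λ^3 + 10λ^2 - 3λ - 108.
Try λ = -4: p(-4) = 0, so -4 is a root.
Dividing by (λ + 4) leaves λ^2 + 6λ - 27.
The quadratic factors as (λ + 9)·(λ - 3).
Eigenvalues: -9, -4, 3.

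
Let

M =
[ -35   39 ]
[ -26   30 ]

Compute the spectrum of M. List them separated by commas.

-9, 4

det(M - tI) = (-35 - t)(30 - t) - (39)·(-26) = t^2 + 5t - 36.
This factors as (t + 9)·(t - 4) = 0.
Eigenvalues: -9, 4.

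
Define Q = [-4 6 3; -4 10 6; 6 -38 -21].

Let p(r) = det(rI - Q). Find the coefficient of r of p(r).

p(r) = r^3 + 15r^2 + 68r + 84.
The coefficient of r is 68.

68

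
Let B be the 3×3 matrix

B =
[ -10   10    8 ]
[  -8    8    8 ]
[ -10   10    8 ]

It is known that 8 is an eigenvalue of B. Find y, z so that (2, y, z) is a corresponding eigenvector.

2, 2

We need (B - 8I)v = 0.
B - 8I = [[-18, 10, 8], [-8, 0, 8], [-10, 10, 0]].
Row 1: (-18)·2 + (10)·y + (8)·z = 0
Row 2: (-8)·2 + (0)·y + (8)·z = 0
Row 3: (-10)·2 + (10)·y + (0)·z = 0
Solving gives y = 2, z = 2.
Check: B·(2, 2, 2) = (16, 16, 16) = 8·(2, 2, 2).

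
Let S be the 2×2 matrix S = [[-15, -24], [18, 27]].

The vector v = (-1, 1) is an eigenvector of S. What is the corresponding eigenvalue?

Compute Sv: S·(-1, 1) = (-9, 9).
Since Sv = λv, compare component 1: -9 = λ·-1, so λ = 9.

9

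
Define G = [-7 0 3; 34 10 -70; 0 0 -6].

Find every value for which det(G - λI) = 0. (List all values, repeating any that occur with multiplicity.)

-7, -6, 10

The characteristic polynomial is p(r) = det(rI - G).
Expanding along the first row, p(r) = r^3 + 3r^2 - 88r - 420.
Rational-root test: r = -7 gives p(-7) = 0.
Dividing by (r + 7) leaves r^2 - 4r - 60.
The quadratic factors as (r + 6)·(r - 10).
Eigenvalues: -7, -6, 10.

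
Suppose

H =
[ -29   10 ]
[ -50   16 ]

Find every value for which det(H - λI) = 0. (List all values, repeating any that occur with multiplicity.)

-9, -4

det(H - μI) = (-29 - μ)(16 - μ) - (10)·(-50) = μ^2 + 13μ + 36.
This factors as (μ + 9)·(μ + 4) = 0.
Eigenvalues: -9, -4.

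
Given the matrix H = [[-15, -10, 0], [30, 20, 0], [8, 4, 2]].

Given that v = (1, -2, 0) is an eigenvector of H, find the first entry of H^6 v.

15625

First find the eigenvalue: Hv = (5, -10, 0) = 5·(1, -2, 0), so λ = 5.
Then H^6 v = λ^6·v = 5^6·(1, -2, 0) = 15625·(1, -2, 0) = (15625, -31250, 0).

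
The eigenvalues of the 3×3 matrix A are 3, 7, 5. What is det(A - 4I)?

-3

If A has eigenvalues 3, 7, 5, then A - 4I has eigenvalues -1, 3, 1.
det(A - 4I) = (-1) · (3) · (1) = -3.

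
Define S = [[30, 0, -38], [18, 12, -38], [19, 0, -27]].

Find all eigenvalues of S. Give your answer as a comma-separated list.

Set up det(rI - S) = 0.
Expanding the 3×3 determinant: p(r) = r^3 - 15r^2 - 52r + 1056.
Rational-root test: r = -8 gives p(-8) = 0.
Dividing by (r + 8) leaves r^2 - 23r + 132.
The quadratic factors as (r - 11)·(r - 12).
Eigenvalues: -8, 11, 12.

-8, 11, 12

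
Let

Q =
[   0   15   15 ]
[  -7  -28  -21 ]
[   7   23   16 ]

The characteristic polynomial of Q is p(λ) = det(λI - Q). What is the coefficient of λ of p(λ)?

35

p(λ) = λ^3 + 12λ^2 + 35λ.
The coefficient of λ is 35.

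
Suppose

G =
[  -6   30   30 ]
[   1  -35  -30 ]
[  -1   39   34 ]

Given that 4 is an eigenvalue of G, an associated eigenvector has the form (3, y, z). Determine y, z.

-3, 4

We need (G - 4I)v = 0.
G - 4I = [[-10, 30, 30], [1, -39, -30], [-1, 39, 30]].
Row 1: (-10)·3 + (30)·y + (30)·z = 0
Row 2: (1)·3 + (-39)·y + (-30)·z = 0
Row 3: (-1)·3 + (39)·y + (30)·z = 0
Solving gives y = -3, z = 4.
Check: G·(3, -3, 4) = (12, -12, 16) = 4·(3, -3, 4).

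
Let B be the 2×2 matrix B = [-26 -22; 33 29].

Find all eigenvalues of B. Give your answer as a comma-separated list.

det(B - λI) = (-26 - λ)(29 - λ) - (-22)·(33) = λ^2 - 3λ - 28.
This factors as (λ + 4)·(λ - 7) = 0.
Eigenvalues: -4, 7.

-4, 7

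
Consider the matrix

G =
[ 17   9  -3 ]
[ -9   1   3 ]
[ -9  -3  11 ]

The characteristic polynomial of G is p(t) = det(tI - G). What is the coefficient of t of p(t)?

p(t) = t^3 - 29t^2 + 278t - 880.
The coefficient of t is 278.

278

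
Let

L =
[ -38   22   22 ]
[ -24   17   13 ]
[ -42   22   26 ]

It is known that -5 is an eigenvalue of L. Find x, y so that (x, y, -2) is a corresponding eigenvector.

-2, -1

We need (L + 5I)v = 0.
L + 5I = [[-33, 22, 22], [-24, 22, 13], [-42, 22, 31]].
Row 1: (-33)·x + (22)·y + (22)·-2 = 0
Row 2: (-24)·x + (22)·y + (13)·-2 = 0
Row 3: (-42)·x + (22)·y + (31)·-2 = 0
Solving gives x = -2, y = -1.
Check: L·(-2, -1, -2) = (10, 5, 10) = -5·(-2, -1, -2).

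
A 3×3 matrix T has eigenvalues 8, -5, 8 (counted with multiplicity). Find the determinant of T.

-320

det(T) is the product of the eigenvalues: (8) · (-5) · (8) = -320.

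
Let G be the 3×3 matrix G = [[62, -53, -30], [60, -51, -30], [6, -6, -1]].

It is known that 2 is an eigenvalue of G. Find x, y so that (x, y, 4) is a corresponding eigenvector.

2, 0

We need (G - 2I)v = 0.
G - 2I = [[60, -53, -30], [60, -53, -30], [6, -6, -3]].
Row 1: (60)·x + (-53)·y + (-30)·4 = 0
Row 2: (60)·x + (-53)·y + (-30)·4 = 0
Row 3: (6)·x + (-6)·y + (-3)·4 = 0
Solving gives x = 2, y = 0.
Check: G·(2, 0, 4) = (4, 0, 8) = 2·(2, 0, 4).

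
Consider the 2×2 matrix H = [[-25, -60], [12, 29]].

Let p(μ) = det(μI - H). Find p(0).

p(0) = det(0·I − H) = det(−H) = (−1)^2·det(H).
det(H) = -5, so p(0) = -5.

-5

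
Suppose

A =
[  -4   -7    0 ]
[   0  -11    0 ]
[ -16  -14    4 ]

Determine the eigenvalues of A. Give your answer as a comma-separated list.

-11, -4, 4

The characteristic polynomial is p(μ) = det(μI - A).
Cofactor expansion gives p(μ) = μ^3 + 11μ^2 - 16μ - 176.
Try μ = -4: p(-4) = 0, so -4 is a root.
Factor out (μ + 4): p(μ) = (μ + 4)·(μ^2 + 7μ - 44).
The quadratic factors as (μ + 11)·(μ - 4).
Eigenvalues: -11, -4, 4.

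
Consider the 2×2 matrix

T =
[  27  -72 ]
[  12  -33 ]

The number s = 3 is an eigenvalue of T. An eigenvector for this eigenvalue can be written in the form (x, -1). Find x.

-3

We need (T - 3I)v = 0.
T - 3I = [[24, -72], [12, -36]].
Row 1: (24)·x + (-72)·-1 = 0
Row 2: (12)·x + (-36)·-1 = 0
Solving gives x = -3.
Check: T·(-3, -1) = (-9, -3) = 3·(-3, -1).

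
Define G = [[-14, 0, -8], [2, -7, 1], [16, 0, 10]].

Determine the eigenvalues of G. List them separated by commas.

-7, -6, 2

Compute the characteristic polynomial p(t) = det(tI - G).
Cofactor expansion gives p(t) = t^3 + 11t^2 + 16t - 84.
Since p(-7) = 0, t = -7 is a root.
Dividing by (t + 7) leaves t^2 + 4t - 12.
The quadratic factors as (t + 6)·(t - 2).
Eigenvalues: -7, -6, 2.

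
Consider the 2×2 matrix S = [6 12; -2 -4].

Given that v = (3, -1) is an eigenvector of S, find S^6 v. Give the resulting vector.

First find the eigenvalue: Sv = (6, -2) = 2·(3, -1), so λ = 2.
Then S^6 v = λ^6·v = 2^6·(3, -1) = 64·(3, -1) = (192, -64).

(192, -64)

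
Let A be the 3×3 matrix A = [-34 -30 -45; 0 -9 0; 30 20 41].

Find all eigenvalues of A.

-9, -4, 11

The characteristic polynomial is p(lambda) = det(lambda·I - A).
Cofactor expansion gives p(lambda) = lambda^3 + 2·lambda^2 - 107·lambda - 396.
Rational-root test: lambda = -4 gives p(-4) = 0.
Factor out (lambda + 4): p(lambda) = (lambda + 4)·(lambda^2 - 2·lambda - 99).
The quadratic factors as (lambda + 9)·(lambda - 11).
Eigenvalues: -9, -4, 11.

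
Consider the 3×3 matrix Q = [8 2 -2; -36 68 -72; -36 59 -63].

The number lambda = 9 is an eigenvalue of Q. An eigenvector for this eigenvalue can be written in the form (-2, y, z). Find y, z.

0, 1

We need (Q - 9I)v = 0.
Q - 9I = [[-1, 2, -2], [-36, 59, -72], [-36, 59, -72]].
Row 1: (-1)·-2 + (2)·y + (-2)·z = 0
Row 2: (-36)·-2 + (59)·y + (-72)·z = 0
Row 3: (-36)·-2 + (59)·y + (-72)·z = 0
Solving gives y = 0, z = 1.
Check: Q·(-2, 0, 1) = (-18, 0, 9) = 9·(-2, 0, 1).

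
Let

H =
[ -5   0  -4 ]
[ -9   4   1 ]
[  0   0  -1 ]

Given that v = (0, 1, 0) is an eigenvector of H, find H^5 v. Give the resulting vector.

(0, 1024, 0)

First find the eigenvalue: Hv = (0, 4, 0) = 4·(0, 1, 0), so λ = 4.
Then H^5 v = λ^5·v = 4^5·(0, 1, 0) = 1024·(0, 1, 0) = (0, 1024, 0).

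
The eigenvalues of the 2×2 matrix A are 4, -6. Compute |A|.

-24

det(A) is the product of the eigenvalues: (4) · (-6) = -24.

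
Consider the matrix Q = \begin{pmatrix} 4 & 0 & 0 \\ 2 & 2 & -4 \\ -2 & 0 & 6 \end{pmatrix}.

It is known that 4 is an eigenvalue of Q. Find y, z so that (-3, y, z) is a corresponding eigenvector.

We need (Q - 4I)v = 0.
Q - 4I = [[0, 0, 0], [2, -2, -4], [-2, 0, 2]].
Row 1: (0)·-3 + (0)·y + (0)·z = 0
Row 2: (2)·-3 + (-2)·y + (-4)·z = 0
Row 3: (-2)·-3 + (0)·y + (2)·z = 0
Solving gives y = 3, z = -3.
Check: Q·(-3, 3, -3) = (-12, 12, -12) = 4·(-3, 3, -3).

3, -3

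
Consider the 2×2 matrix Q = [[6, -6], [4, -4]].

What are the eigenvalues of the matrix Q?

det(Q - lambda·I) = (6 - lambda)(-4 - lambda) - (-6)·(4) = lambda^2 - 2·lambda.
This factors as lambda·(lambda - 2) = 0.
Eigenvalues: 0, 2.

0, 2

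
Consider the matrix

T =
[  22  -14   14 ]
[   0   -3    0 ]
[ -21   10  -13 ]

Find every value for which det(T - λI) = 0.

Compute the characteristic polynomial p(μ) = det(μI - T).
Expanding along the first row, p(μ) = μ^3 - 6μ^2 - 19μ + 24.
Since p(1) = 0, μ = 1 is a root.
Factor out (μ - 1): p(μ) = (μ - 1)·(μ^2 - 5μ - 24).
The quadratic factors as (μ + 3)·(μ - 8).
Eigenvalues: -3, 1, 8.

-3, 1, 8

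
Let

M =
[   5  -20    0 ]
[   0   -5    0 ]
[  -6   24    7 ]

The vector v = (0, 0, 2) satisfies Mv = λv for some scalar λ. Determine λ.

7

Compute Mv: M·(0, 0, 2) = (0, 0, 14).
Since Mv = λv, compare component 3: 14 = λ·2, so λ = 7.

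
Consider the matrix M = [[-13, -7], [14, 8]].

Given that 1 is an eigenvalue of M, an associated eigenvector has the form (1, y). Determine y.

We need (M - 1I)v = 0.
M - 1I = [[-14, -7], [14, 7]].
Row 1: (-14)·1 + (-7)·y = 0
Row 2: (14)·1 + (7)·y = 0
Solving gives y = -2.
Check: M·(1, -2) = (1, -2) = 1·(1, -2).

-2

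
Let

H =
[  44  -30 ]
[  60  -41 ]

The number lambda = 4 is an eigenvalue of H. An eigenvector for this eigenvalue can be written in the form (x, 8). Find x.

We need (H - 4I)v = 0.
H - 4I = [[40, -30], [60, -45]].
Row 1: (40)·x + (-30)·8 = 0
Row 2: (60)·x + (-45)·8 = 0
Solving gives x = 6.
Check: H·(6, 8) = (24, 32) = 4·(6, 8).

6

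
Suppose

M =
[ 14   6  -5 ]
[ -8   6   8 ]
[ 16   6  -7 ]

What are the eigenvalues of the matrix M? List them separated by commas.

The characteristic polynomial is p(r) = det(rI - M).
Expanding along the first row, p(r) = r^3 - 13r^2 + 24r + 108.
Rational-root test: r = -2 gives p(-2) = 0.
Factor out (r + 2): p(r) = (r + 2)·(r^2 - 15r + 54).
The quadratic factors as (r - 6)·(r - 9).
Eigenvalues: -2, 6, 9.

-2, 6, 9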